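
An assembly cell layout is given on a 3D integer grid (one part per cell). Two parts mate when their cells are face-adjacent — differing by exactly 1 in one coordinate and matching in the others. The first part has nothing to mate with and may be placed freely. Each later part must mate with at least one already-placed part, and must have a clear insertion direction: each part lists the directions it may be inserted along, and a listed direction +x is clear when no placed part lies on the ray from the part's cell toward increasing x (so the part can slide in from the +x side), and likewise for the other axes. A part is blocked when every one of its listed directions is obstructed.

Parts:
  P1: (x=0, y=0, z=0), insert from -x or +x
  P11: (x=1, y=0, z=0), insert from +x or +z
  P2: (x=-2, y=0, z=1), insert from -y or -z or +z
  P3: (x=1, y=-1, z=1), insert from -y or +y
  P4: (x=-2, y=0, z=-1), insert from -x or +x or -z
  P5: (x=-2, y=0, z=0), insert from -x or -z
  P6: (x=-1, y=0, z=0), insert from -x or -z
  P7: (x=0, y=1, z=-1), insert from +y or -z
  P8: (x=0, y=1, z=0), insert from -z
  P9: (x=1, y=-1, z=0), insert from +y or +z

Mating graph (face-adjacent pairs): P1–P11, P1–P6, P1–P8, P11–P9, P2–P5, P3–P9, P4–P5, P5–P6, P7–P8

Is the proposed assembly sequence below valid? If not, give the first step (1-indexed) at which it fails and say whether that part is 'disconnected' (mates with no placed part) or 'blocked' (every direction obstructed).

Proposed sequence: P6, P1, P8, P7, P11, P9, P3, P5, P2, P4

Valid

1. P6@(-1, 0, 0) [-x clear] — {P6}
2. P1@(0, 0, 0) [+x clear] — {P1, P6}
3. P8@(0, 1, 0) [-z clear] — {P1, P6, P8}
4. P7@(0, 1, -1) [+y clear] — {P1, P6, P7, P8}
5. P11@(1, 0, 0) [+x clear] — {P1, P11, P6, P7, P8}
6. P9@(1, -1, 0) [+z clear] — {P1, P11, P6, P7, P8, P9}
7. P3@(1, -1, 1) [-y clear] — {P1, P11, P3, P6, P7, P8, P9}
8. P5@(-2, 0, 0) [-x clear] — {P1, P11, P3, P5, P6, P7, P8, P9}
9. P2@(-2, 0, 1) [-y clear] — {P1, P11, P2, P3, P5, P6, P7, P8, P9}
10. P4@(-2, 0, -1) [-x clear] — {P1, P11, P2, P3, P4, P5, P6, P7, P8, P9}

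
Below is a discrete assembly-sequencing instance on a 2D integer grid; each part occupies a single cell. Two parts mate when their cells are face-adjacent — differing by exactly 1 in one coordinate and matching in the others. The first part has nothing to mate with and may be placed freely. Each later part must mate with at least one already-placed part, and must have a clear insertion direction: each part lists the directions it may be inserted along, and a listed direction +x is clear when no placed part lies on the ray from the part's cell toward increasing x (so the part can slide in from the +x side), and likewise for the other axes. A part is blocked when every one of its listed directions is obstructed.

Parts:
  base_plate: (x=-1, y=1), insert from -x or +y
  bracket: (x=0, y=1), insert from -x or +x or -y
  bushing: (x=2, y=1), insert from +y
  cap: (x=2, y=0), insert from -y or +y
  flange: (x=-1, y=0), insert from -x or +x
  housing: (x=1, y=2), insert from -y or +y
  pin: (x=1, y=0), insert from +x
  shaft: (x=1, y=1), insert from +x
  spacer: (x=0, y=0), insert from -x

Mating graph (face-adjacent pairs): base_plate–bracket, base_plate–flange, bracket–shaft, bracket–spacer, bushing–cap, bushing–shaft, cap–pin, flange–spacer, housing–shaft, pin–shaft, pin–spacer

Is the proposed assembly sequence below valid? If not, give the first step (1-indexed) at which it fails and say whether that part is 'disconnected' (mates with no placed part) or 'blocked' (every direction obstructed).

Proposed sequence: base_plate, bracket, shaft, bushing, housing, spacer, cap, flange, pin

1. base_plate@(-1, 1) [-x clear] — {base_plate}
2. bracket@(0, 1) [+x clear] — {base_plate, bracket}
3. shaft@(1, 1) [+x clear] — {base_plate, bracket, shaft}
4. bushing@(2, 1) [+y clear] — {base_plate, bracket, bushing, shaft}
5. housing@(1, 2) [+y clear] — {base_plate, bracket, bushing, housing, shaft}
6. spacer@(0, 0) [-x clear] — {base_plate, bracket, bushing, housing, shaft, spacer}
7. cap@(2, 0) [-y clear] — {base_plate, bracket, bushing, cap, housing, shaft, spacer}
8. flange@(-1, 0) [-x clear] — {base_plate, bracket, bushing, cap, flange, housing, shaft, spacer}
9. pin@(1, 0) — +x all obstructed ⇒ blocked

Invalid at step 9 (blocked)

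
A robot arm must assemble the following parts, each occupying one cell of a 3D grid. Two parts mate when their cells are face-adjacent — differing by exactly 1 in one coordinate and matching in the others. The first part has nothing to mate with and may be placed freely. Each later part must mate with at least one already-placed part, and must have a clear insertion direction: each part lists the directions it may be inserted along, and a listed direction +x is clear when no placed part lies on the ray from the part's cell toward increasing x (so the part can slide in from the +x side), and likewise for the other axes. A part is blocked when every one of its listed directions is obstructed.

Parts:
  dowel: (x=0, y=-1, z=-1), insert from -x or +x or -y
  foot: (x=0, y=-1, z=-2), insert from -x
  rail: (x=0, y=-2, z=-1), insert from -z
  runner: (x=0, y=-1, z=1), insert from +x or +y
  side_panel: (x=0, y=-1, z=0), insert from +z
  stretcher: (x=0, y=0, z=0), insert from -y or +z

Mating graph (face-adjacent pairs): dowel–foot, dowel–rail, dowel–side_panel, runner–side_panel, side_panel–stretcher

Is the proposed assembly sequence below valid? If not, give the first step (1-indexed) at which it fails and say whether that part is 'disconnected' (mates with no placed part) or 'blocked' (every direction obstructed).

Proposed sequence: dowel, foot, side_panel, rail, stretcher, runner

Valid

1. dowel@(0, -1, -1) [-x clear] — {dowel}
2. foot@(0, -1, -2) [-x clear] — {dowel, foot}
3. side_panel@(0, -1, 0) [+z clear] — {dowel, foot, side_panel}
4. rail@(0, -2, -1) [-z clear] — {dowel, foot, rail, side_panel}
5. stretcher@(0, 0, 0) [+z clear] — {dowel, foot, rail, side_panel, stretcher}
6. runner@(0, -1, 1) [+x clear] — {dowel, foot, rail, runner, side_panel, stretcher}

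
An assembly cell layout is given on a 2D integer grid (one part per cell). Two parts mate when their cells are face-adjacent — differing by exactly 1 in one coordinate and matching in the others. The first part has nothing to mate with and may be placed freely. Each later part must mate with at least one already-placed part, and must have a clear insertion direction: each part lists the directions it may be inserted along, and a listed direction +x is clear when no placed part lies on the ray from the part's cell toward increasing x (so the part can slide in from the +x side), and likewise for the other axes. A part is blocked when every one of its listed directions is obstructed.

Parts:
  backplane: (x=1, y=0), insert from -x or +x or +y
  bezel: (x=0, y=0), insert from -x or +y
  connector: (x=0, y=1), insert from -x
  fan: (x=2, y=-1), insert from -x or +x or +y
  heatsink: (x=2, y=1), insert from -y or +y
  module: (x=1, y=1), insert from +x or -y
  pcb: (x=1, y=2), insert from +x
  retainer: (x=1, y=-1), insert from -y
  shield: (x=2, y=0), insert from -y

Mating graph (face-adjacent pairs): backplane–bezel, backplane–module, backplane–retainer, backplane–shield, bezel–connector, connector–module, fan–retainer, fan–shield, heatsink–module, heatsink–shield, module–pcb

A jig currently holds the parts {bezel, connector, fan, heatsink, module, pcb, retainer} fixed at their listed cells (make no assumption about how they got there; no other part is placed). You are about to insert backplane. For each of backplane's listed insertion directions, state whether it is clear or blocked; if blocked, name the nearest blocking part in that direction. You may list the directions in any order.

-x: nearest on ray is bezel@(0, 0) ⇒ blocked
+x: ray from backplane(1, 0) has no placed part ⇒ clear
+y: nearest on ray is module@(1, 1) ⇒ blocked

+x: clear; +y: blocked by module; -x: blocked by bezel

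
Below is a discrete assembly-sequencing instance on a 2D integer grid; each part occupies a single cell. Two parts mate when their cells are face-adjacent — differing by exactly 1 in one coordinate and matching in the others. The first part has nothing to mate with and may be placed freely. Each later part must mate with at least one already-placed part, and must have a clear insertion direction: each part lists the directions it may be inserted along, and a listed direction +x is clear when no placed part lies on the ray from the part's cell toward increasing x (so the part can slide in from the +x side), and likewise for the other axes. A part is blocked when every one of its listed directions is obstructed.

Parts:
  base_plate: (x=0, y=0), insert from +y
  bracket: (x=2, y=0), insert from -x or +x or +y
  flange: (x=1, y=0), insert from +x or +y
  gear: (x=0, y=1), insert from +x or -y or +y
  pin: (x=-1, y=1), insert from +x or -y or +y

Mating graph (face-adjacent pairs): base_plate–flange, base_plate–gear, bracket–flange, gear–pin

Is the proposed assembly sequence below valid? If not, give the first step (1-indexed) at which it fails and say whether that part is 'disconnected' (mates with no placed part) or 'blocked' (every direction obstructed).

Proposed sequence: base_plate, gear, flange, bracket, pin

Valid

1. base_plate@(0, 0) [+y clear] — {base_plate}
2. gear@(0, 1) [+x clear] — {base_plate, gear}
3. flange@(1, 0) [+x clear] — {base_plate, flange, gear}
4. bracket@(2, 0) [+x clear] — {base_plate, bracket, flange, gear}
5. pin@(-1, 1) [-y clear] — {base_plate, bracket, flange, gear, pin}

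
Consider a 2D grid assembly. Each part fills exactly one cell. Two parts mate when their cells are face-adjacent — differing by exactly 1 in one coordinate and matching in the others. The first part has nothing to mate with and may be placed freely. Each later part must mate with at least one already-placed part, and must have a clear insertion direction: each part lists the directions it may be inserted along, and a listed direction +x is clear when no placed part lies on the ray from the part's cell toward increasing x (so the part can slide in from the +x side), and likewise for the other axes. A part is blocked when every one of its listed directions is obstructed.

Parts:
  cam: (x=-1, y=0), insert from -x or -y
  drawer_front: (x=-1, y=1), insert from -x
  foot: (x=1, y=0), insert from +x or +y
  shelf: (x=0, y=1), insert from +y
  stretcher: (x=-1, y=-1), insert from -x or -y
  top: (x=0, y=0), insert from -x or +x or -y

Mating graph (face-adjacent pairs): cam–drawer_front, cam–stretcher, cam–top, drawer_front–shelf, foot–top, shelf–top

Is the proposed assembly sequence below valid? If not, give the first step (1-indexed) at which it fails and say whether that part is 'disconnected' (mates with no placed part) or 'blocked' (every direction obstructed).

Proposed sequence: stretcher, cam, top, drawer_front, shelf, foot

1. stretcher@(-1, -1) [-x clear] — {stretcher}
2. cam@(-1, 0) [-x clear] — {cam, stretcher}
3. top@(0, 0) [+x clear] — {cam, stretcher, top}
4. drawer_front@(-1, 1) [-x clear] — {cam, drawer_front, stretcher, top}
5. shelf@(0, 1) [+y clear] — {cam, drawer_front, shelf, stretcher, top}
6. foot@(1, 0) [+x clear] — {cam, drawer_front, foot, shelf, stretcher, top}

Valid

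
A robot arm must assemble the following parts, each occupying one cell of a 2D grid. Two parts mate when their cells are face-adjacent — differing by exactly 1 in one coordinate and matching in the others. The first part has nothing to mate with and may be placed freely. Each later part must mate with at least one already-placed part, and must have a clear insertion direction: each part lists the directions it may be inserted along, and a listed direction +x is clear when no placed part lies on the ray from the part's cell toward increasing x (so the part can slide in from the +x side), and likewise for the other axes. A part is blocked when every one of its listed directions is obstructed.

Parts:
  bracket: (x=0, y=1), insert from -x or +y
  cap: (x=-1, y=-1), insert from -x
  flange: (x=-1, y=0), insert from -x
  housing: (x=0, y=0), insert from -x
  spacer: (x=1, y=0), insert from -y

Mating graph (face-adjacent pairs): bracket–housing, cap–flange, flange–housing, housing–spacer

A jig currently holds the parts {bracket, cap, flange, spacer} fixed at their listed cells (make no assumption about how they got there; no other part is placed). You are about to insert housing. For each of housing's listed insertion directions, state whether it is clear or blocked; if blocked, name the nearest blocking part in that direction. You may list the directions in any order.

-x: nearest on ray is flange@(-1, 0) ⇒ blocked

-x: blocked by flange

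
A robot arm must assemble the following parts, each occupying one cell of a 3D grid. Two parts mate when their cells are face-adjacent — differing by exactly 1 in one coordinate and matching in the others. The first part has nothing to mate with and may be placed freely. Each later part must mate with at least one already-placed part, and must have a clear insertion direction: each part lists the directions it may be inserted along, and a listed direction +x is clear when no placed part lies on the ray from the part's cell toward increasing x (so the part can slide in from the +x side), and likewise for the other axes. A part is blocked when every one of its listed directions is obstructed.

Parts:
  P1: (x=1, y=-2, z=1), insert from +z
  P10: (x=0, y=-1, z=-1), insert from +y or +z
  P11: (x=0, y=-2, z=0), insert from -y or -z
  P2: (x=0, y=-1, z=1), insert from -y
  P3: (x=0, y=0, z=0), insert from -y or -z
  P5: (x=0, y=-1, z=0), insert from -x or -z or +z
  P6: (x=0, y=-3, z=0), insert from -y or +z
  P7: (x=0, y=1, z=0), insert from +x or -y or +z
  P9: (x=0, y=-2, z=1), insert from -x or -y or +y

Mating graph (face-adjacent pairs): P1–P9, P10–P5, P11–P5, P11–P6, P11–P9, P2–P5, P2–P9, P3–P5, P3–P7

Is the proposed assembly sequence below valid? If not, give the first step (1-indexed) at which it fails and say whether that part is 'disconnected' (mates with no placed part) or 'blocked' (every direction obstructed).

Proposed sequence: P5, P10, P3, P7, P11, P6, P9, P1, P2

1. P5@(0, -1, 0) [-x clear] — {P5}
2. P10@(0, -1, -1) [+y clear] — {P10, P5}
3. P3@(0, 0, 0) [-z clear] — {P10, P3, P5}
4. P7@(0, 1, 0) [+x clear] — {P10, P3, P5, P7}
5. P11@(0, -2, 0) [-y clear] — {P10, P11, P3, P5, P7}
6. P6@(0, -3, 0) [-y clear] — {P10, P11, P3, P5, P6, P7}
7. P9@(0, -2, 1) [-x clear] — {P10, P11, P3, P5, P6, P7, P9}
8. P1@(1, -2, 1) [+z clear] — {P1, P10, P11, P3, P5, P6, P7, P9}
9. P2@(0, -1, 1) — -y all obstructed ⇒ blocked

Invalid at step 9 (blocked)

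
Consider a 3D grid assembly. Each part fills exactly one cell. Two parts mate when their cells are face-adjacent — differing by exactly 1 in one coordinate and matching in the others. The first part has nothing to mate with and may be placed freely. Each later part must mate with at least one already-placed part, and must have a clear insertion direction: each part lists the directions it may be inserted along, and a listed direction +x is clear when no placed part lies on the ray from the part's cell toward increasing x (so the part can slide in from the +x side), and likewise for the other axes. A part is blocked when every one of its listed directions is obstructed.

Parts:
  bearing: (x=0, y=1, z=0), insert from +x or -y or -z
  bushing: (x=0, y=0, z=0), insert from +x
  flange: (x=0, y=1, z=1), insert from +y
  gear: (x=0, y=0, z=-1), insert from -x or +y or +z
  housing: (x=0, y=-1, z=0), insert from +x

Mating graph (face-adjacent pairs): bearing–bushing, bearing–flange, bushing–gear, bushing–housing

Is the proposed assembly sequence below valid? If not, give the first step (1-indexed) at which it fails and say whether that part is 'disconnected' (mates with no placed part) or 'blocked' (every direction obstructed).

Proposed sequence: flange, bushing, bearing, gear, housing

Invalid at step 2 (disconnected)

1. flange@(0, 1, 1) [+y clear] — {flange}
2. bushing@(0, 0, 0) — no placed neighbour ⇒ disconnected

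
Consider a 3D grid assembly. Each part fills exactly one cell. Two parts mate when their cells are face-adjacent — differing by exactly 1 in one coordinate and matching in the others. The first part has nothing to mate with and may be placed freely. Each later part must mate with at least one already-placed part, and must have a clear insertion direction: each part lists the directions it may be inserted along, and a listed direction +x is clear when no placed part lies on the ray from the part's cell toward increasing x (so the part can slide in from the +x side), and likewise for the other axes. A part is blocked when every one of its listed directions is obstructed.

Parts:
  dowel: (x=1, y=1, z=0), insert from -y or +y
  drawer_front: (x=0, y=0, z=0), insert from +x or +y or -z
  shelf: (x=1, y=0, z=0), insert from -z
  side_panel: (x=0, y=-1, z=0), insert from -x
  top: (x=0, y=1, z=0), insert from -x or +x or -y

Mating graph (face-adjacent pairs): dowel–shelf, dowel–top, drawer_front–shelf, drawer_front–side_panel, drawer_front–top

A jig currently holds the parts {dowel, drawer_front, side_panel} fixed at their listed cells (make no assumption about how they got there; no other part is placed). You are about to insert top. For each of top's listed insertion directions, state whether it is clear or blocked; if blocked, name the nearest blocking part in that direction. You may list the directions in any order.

+x: blocked by dowel; -x: clear; -y: blocked by drawer_front

-x: ray from top(0, 1, 0) has no placed part ⇒ clear
+x: nearest on ray is dowel@(1, 1, 0) ⇒ blocked
-y: nearest on ray is drawer_front@(0, 0, 0) ⇒ blocked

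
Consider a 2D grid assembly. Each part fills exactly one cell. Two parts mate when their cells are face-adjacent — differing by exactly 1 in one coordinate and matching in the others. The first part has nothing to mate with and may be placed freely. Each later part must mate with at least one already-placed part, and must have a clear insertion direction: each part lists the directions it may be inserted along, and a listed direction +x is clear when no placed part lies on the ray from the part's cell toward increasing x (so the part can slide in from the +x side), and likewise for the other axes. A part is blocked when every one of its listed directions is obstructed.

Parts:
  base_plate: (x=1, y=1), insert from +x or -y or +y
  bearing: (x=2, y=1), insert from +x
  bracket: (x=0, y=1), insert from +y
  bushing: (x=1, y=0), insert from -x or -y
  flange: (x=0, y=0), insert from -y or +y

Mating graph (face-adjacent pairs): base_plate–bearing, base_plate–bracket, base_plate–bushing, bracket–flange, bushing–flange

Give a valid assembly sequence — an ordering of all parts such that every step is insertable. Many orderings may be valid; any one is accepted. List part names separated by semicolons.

base_plate; bushing; bracket; flange; bearing

1. base_plate@(1, 1) [+x clear] — {base_plate}
2. bushing@(1, 0) [-x clear] — {base_plate, bushing}
3. bracket@(0, 1) [+y clear] — {base_plate, bracket, bushing}
4. flange@(0, 0) [-y clear] — {base_plate, bracket, bushing, flange}
5. bearing@(2, 1) [+x clear] — {base_plate, bearing, bracket, bushing, flange}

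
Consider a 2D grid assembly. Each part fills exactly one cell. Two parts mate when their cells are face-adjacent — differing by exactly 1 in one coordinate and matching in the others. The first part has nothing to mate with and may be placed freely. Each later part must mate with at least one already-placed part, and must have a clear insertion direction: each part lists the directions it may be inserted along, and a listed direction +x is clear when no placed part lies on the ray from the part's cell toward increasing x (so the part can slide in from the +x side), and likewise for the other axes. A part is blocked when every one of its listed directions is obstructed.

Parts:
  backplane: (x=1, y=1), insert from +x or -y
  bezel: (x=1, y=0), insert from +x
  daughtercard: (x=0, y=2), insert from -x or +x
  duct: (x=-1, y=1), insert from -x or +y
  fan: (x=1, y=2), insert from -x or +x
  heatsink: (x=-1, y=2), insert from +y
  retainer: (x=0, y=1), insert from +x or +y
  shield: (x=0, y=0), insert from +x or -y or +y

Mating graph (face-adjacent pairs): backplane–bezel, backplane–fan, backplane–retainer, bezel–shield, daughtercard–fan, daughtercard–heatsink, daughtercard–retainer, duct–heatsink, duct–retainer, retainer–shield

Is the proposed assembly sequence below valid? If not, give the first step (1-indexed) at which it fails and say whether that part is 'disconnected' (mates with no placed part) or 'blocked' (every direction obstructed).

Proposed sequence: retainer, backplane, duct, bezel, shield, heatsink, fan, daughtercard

1. retainer@(0, 1) [+x clear] — {retainer}
2. backplane@(1, 1) [+x clear] — {backplane, retainer}
3. duct@(-1, 1) [-x clear] — {backplane, duct, retainer}
4. bezel@(1, 0) [+x clear] — {backplane, bezel, duct, retainer}
5. shield@(0, 0) [-y clear] — {backplane, bezel, duct, retainer, shield}
6. heatsink@(-1, 2) [+y clear] — {backplane, bezel, duct, heatsink, retainer, shield}
7. fan@(1, 2) [+x clear] — {backplane, bezel, duct, fan, heatsink, retainer, shield}
8. daughtercard@(0, 2) — -x/+x all obstructed ⇒ blocked

Invalid at step 8 (blocked)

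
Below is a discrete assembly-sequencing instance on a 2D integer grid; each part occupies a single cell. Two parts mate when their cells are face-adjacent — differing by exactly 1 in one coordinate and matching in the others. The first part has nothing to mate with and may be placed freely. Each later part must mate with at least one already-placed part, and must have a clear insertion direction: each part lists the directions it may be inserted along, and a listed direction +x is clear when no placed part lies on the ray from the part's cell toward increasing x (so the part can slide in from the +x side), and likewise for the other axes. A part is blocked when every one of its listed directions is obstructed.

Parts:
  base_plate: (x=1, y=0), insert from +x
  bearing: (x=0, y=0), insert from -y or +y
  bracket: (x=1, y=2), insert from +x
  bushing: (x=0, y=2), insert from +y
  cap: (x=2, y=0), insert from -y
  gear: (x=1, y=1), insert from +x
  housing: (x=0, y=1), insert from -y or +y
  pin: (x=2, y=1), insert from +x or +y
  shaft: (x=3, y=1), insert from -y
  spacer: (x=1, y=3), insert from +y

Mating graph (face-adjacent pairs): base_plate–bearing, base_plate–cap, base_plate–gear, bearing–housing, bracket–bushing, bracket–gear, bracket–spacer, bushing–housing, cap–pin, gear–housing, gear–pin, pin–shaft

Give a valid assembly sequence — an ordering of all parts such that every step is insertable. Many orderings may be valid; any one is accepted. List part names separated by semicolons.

bracket; spacer; gear; bushing; base_plate; cap; housing; bearing; pin; shaft

1. bracket@(1, 2) [+x clear] — {bracket}
2. spacer@(1, 3) [+y clear] — {bracket, spacer}
3. gear@(1, 1) [+x clear] — {bracket, gear, spacer}
4. bushing@(0, 2) [+y clear] — {bracket, bushing, gear, spacer}
5. base_plate@(1, 0) [+x clear] — {base_plate, bracket, bushing, gear, spacer}
6. cap@(2, 0) [-y clear] — {base_plate, bracket, bushing, cap, gear, spacer}
7. housing@(0, 1) [-y clear] — {base_plate, bracket, bushing, cap, gear, housing, spacer}
8. bearing@(0, 0) [-y clear] — {base_plate, bearing, bracket, bushing, cap, gear, housing, spacer}
9. pin@(2, 1) [+x clear] — {base_plate, bearing, bracket, bushing, cap, gear, housing, pin, spacer}
10. shaft@(3, 1) [-y clear] — {base_plate, bearing, bracket, bushing, cap, gear, housing, pin, shaft, spacer}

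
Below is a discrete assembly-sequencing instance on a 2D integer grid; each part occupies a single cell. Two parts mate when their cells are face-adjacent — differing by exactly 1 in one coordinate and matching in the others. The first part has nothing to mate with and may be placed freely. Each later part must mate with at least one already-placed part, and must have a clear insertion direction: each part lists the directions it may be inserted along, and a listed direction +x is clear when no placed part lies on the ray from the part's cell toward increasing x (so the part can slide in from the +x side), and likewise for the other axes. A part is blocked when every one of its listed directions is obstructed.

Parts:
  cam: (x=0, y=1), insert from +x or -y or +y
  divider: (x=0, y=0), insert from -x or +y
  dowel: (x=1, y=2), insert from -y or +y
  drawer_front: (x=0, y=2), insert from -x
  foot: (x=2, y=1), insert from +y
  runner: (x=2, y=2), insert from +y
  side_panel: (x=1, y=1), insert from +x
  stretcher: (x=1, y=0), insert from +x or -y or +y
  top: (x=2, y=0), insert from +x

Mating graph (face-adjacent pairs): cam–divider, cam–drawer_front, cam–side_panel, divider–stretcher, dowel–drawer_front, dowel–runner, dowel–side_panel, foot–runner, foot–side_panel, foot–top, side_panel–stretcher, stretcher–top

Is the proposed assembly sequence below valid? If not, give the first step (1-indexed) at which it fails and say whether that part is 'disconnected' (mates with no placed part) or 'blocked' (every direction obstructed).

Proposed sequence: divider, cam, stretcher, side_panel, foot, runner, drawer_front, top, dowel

Valid

1. divider@(0, 0) [-x clear] — {divider}
2. cam@(0, 1) [+x clear] — {cam, divider}
3. stretcher@(1, 0) [+x clear] — {cam, divider, stretcher}
4. side_panel@(1, 1) [+x clear] — {cam, divider, side_panel, stretcher}
5. foot@(2, 1) [+y clear] — {cam, divider, foot, side_panel, stretcher}
6. runner@(2, 2) [+y clear] — {cam, divider, foot, runner, side_panel, stretcher}
7. drawer_front@(0, 2) [-x clear] — {cam, divider, drawer_front, foot, runner, side_panel, stretcher}
8. top@(2, 0) [+x clear] — {cam, divider, drawer_front, foot, runner, side_panel, stretcher, top}
9. dowel@(1, 2) [+y clear] — {cam, divider, dowel, drawer_front, foot, runner, side_panel, stretcher, top}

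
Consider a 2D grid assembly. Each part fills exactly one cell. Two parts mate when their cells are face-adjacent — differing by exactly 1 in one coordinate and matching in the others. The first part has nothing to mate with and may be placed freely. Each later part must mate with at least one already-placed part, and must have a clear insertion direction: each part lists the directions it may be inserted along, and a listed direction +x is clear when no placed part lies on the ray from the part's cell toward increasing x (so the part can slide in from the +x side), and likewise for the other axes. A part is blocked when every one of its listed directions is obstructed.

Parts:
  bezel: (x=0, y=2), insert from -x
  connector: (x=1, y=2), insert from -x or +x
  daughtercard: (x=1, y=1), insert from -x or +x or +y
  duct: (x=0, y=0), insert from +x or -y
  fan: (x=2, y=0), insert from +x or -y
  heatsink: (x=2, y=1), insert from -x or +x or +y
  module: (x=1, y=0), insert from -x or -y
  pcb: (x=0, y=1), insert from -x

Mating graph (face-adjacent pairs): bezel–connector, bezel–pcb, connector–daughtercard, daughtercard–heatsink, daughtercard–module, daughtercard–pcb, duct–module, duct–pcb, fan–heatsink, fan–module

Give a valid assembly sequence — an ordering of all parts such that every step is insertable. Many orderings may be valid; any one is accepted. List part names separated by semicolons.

connector; daughtercard; module; fan; pcb; duct; heatsink; bezel

1. connector@(1, 2) [-x clear] — {connector}
2. daughtercard@(1, 1) [-x clear] — {connector, daughtercard}
3. module@(1, 0) [-x clear] — {connector, daughtercard, module}
4. fan@(2, 0) [+x clear] — {connector, daughtercard, fan, module}
5. pcb@(0, 1) [-x clear] — {connector, daughtercard, fan, module, pcb}
6. duct@(0, 0) [-y clear] — {connector, daughtercard, duct, fan, module, pcb}
7. heatsink@(2, 1) [+x clear] — {connector, daughtercard, duct, fan, heatsink, module, pcb}
8. bezel@(0, 2) [-x clear] — {bezel, connector, daughtercard, duct, fan, heatsink, module, pcb}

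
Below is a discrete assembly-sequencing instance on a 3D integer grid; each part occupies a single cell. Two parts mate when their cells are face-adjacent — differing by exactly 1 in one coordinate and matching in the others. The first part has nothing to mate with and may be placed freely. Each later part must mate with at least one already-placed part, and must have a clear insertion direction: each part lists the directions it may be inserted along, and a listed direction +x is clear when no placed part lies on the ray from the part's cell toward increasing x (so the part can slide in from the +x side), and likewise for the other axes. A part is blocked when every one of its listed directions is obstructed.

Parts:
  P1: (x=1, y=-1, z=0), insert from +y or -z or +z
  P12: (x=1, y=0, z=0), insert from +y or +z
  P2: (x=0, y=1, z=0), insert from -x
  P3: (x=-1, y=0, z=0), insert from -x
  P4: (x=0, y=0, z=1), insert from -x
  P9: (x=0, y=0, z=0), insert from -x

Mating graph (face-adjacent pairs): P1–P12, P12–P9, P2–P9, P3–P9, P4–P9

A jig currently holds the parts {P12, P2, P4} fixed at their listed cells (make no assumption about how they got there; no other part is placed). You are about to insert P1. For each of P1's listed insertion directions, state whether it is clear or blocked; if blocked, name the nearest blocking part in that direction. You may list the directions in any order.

+y: nearest on ray is P12@(1, 0, 0) ⇒ blocked
-z: ray from P1(1, -1, 0) has no placed part ⇒ clear
+z: ray from P1(1, -1, 0) has no placed part ⇒ clear

+y: blocked by P12; +z: clear; -z: clear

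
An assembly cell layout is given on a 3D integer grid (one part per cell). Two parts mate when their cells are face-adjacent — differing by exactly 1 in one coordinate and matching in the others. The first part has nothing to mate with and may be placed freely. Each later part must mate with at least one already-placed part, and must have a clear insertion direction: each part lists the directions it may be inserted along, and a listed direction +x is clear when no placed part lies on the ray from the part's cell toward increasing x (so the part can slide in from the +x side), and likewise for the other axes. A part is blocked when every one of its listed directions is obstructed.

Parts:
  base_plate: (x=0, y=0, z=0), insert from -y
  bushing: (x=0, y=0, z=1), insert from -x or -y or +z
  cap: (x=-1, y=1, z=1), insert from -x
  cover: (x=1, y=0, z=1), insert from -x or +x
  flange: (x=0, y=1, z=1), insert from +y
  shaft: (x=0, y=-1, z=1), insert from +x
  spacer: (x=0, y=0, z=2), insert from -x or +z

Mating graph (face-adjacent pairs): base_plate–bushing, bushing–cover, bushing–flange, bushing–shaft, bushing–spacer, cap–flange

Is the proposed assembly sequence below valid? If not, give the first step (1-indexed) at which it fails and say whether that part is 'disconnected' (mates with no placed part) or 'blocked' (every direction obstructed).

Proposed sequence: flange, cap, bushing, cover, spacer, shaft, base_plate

Valid

1. flange@(0, 1, 1) [+y clear] — {flange}
2. cap@(-1, 1, 1) [-x clear] — {cap, flange}
3. bushing@(0, 0, 1) [-x clear] — {bushing, cap, flange}
4. cover@(1, 0, 1) [+x clear] — {bushing, cap, cover, flange}
5. spacer@(0, 0, 2) [-x clear] — {bushing, cap, cover, flange, spacer}
6. shaft@(0, -1, 1) [+x clear] — {bushing, cap, cover, flange, shaft, spacer}
7. base_plate@(0, 0, 0) [-y clear] — {base_plate, bushing, cap, cover, flange, shaft, spacer}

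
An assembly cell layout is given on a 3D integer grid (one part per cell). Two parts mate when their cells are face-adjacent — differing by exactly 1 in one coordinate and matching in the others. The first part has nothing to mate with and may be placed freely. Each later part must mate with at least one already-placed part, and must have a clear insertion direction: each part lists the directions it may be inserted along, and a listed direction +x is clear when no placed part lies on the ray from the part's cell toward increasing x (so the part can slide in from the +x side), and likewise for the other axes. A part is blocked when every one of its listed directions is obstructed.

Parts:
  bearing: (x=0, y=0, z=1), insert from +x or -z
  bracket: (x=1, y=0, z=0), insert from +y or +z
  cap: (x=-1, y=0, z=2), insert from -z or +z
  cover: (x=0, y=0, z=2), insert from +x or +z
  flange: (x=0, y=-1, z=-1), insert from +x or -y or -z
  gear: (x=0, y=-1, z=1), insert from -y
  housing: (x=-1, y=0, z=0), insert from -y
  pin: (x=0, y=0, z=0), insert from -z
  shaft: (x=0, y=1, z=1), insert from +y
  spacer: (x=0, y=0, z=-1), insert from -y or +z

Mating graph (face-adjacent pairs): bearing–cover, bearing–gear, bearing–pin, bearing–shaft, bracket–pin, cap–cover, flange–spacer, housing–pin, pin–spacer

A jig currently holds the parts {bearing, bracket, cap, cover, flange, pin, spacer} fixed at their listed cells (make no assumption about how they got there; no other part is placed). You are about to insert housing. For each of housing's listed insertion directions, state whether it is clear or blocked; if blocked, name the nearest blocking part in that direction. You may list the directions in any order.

-y: ray from housing(-1, 0, 0) has no placed part ⇒ clear

-y: clear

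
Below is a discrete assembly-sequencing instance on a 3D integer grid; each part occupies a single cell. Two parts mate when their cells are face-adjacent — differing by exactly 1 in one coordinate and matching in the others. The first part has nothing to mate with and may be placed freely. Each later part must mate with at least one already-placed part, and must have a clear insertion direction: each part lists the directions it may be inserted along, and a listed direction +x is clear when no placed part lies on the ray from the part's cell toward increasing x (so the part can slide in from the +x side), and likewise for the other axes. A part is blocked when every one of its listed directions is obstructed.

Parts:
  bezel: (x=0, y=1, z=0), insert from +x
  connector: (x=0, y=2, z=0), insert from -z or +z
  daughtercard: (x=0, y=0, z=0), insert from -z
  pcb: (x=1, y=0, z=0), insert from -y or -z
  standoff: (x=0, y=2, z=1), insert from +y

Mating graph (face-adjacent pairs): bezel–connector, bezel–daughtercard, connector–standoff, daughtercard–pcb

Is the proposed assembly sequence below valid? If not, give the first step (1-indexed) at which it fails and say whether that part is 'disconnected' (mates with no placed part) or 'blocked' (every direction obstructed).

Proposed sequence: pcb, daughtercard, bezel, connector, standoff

Valid

1. pcb@(1, 0, 0) [-y clear] — {pcb}
2. daughtercard@(0, 0, 0) [-z clear] — {daughtercard, pcb}
3. bezel@(0, 1, 0) [+x clear] — {bezel, daughtercard, pcb}
4. connector@(0, 2, 0) [-z clear] — {bezel, connector, daughtercard, pcb}
5. standoff@(0, 2, 1) [+y clear] — {bezel, connector, daughtercard, pcb, standoff}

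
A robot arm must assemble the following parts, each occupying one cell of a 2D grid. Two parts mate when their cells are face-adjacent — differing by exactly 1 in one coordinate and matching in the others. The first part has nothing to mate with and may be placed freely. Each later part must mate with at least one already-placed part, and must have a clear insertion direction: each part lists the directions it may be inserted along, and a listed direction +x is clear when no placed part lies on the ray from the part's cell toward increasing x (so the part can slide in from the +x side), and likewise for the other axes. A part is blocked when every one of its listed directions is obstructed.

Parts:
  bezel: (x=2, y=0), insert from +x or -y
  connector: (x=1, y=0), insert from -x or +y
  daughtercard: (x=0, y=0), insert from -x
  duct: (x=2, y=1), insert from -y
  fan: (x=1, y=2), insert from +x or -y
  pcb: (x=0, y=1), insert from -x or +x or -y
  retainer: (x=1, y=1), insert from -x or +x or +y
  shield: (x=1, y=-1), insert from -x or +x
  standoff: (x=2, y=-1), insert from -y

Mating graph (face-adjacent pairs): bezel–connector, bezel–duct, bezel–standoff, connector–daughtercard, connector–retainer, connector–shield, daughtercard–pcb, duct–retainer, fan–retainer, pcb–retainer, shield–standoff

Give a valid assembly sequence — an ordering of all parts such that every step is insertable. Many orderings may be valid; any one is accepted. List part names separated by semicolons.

pcb; daughtercard; connector; shield; retainer; duct; bezel; standoff; fan

1. pcb@(0, 1) [-x clear] — {pcb}
2. daughtercard@(0, 0) [-x clear] — {daughtercard, pcb}
3. connector@(1, 0) [+y clear] — {connector, daughtercard, pcb}
4. shield@(1, -1) [-x clear] — {connector, daughtercard, pcb, shield}
5. retainer@(1, 1) [+x clear] — {connector, daughtercard, pcb, retainer, shield}
6. duct@(2, 1) [-y clear] — {connector, daughtercard, duct, pcb, retainer, shield}
7. bezel@(2, 0) [+x clear] — {bezel, connector, daughtercard, duct, pcb, retainer, shield}
8. standoff@(2, -1) [-y clear] — {bezel, connector, daughtercard, duct, pcb, retainer, shield, standoff}
9. fan@(1, 2) [+x clear] — {bezel, connector, daughtercard, duct, fan, pcb, retainer, shield, standoff}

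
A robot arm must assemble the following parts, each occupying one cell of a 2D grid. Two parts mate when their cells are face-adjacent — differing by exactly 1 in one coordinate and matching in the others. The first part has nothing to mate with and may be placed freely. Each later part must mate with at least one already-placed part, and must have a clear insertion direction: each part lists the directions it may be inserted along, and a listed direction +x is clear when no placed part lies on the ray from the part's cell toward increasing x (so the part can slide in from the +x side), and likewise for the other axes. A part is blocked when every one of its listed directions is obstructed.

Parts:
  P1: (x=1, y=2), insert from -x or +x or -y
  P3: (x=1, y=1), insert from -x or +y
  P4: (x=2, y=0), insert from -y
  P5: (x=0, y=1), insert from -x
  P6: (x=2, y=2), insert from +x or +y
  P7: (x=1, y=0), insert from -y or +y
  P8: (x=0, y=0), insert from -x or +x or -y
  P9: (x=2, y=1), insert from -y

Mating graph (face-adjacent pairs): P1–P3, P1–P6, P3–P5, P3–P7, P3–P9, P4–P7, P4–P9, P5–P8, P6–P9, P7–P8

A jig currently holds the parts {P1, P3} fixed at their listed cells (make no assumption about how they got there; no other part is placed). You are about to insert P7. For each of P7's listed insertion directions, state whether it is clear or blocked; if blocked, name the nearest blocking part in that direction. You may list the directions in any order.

-y: ray from P7(1, 0) has no placed part ⇒ clear
+y: nearest on ray is P3@(1, 1) ⇒ blocked

+y: blocked by P3; -y: clear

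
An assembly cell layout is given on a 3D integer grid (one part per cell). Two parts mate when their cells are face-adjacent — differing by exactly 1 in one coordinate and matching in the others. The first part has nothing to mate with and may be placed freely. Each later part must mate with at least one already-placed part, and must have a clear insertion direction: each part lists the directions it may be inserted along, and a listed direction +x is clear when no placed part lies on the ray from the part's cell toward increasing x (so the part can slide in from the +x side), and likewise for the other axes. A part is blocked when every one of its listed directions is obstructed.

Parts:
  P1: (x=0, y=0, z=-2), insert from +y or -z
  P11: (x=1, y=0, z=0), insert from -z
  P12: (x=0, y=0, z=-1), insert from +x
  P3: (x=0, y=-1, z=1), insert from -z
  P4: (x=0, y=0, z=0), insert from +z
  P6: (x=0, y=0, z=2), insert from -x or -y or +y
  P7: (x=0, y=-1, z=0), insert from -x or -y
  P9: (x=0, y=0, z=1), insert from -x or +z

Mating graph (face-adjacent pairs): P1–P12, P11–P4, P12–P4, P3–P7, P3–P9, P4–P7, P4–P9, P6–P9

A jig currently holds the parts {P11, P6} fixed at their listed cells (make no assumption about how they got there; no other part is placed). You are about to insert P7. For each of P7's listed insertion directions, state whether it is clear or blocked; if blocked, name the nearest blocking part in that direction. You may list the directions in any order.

-x: clear; -y: clear

-x: ray from P7(0, -1, 0) has no placed part ⇒ clear
-y: ray from P7(0, -1, 0) has no placed part ⇒ clear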